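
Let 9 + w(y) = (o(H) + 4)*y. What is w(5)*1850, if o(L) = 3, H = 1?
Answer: 48100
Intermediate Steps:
w(y) = -9 + 7*y (w(y) = -9 + (3 + 4)*y = -9 + 7*y)
w(5)*1850 = (-9 + 7*5)*1850 = (-9 + 35)*1850 = 26*1850 = 48100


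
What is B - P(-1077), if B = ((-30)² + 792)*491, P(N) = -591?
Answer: 831363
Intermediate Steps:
B = 830772 (B = (900 + 792)*491 = 1692*491 = 830772)
B - P(-1077) = 830772 - 1*(-591) = 830772 + 591 = 831363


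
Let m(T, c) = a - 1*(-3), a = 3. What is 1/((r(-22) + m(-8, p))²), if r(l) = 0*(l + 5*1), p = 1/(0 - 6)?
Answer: 1/36 ≈ 0.027778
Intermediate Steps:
p = -⅙ (p = 1/(-6) = -⅙ ≈ -0.16667)
m(T, c) = 6 (m(T, c) = 3 - 1*(-3) = 3 + 3 = 6)
r(l) = 0 (r(l) = 0*(l + 5) = 0*(5 + l) = 0)
1/((r(-22) + m(-8, p))²) = 1/((0 + 6)²) = 1/(6²) = 1/36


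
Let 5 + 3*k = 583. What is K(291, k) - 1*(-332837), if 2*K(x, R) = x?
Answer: 665965/2 ≈ 3.3298e+5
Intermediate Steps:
k = 578/3 (k = -5/3 + (⅓)*583 = -5/3 + 583/3 = 578/3 ≈ 192.67)
K(x, R) = x/2
K(291, k) - 1*(-332837) = (½)*291 - 1*(-332837) = 291/2 + 332837 = 665965/2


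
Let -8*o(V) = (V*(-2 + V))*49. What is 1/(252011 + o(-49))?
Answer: 8/1893637 ≈ 4.2247e-6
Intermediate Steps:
o(V) = -49*V*(-2 + V)/8 (o(V) = -V*(-2 + V)*49/8 = -49*V*(-2 + V)/8)
1/(252011 + o(-49)) = 1/(252011 + (49/8)*(-49)*(2 - 1*(-49))) = 1/(252011 + (49/8)*(-49)*(2 + 49)) = 1/(252011 + (49/8)*(-49)*51) = 1/(252011 - 122451/8) = 1/(1893637/8) = 8/1893637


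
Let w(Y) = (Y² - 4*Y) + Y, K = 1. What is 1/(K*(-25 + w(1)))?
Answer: -1/27 ≈ -0.037037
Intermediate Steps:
w(Y) = Y² - 3*Y
1/(K*(-25 + w(1))) = 1/(1*(-25 + 1*(-3 + 1))) = 1/(1*(-25 + 1*(-2))) = 1/(1*(-25 - 2)) = 1/(1*(-27)) = 1/(-27) = -1/27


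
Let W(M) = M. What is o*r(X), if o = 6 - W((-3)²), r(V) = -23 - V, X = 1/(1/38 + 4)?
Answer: 3557/51 ≈ 69.745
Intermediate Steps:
X = 38/153 (X = 1/(1/38 + 4) = 1/(153/38) = 38/153 ≈ 0.24837)
o = -3 (o = 6 - 1*(-3)² = 6 - 1*9 = 6 - 9 = -3)
o*r(X) = -3*(-23 - 1*38/153) = -3*(-23 - 38/153) = -3*(-3557/153) = 3557/51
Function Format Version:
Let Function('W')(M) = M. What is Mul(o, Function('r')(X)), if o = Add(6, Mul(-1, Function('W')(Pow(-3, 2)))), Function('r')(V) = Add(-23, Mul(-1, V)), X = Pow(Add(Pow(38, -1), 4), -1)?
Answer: Rational(3557, 51) ≈ 69.745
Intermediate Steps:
X = Rational(38, 153) (X = Pow(Add(Rational(1, 38), 4), -1) = Pow(Rational(153, 38), -1) = Rational(38, 153) ≈ 0.24837)
o = -3 (o = Add(6, Mul(-1, Pow(-3, 2))) = Add(6, Mul(-1, 9)) = Add(6, -9) = -3)
Mul(o, Function('r')(X)) = Mul(-3, Add(-23, Mul(-1, Rational(38, 153)))) = Mul(-3, Add(-23, Rational(-38, 153))) = Mul(-3, Rational(-3557, 153)) = Rational(3557, 51)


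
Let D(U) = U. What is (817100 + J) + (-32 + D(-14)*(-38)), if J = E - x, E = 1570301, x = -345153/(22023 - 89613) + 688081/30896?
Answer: 831083749879127/348043440 ≈ 2.3879e+6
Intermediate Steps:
x = 9528540313/348043440 (x = -345153/(-67590) + 688081*(1/30896) = -345153*(-1/67590) + 688081/30896 = 115051/22530 + 688081/30896 = 9528540313/348043440 ≈ 27.377)
J = 546523433335127/348043440 (J = 1570301 - 1*9528540313/348043440 = 1570301 - 9528540313/348043440 = 546523433335127/348043440 ≈ 1.5703e+6)
(817100 + J) + (-32 + D(-14)*(-38)) = (817100 + 546523433335127/348043440) + (-32 - 14*(-38)) = 830909728159127/348043440 + (-32 + 532) = 830909728159127/348043440 + 500 = 831083749879127/348043440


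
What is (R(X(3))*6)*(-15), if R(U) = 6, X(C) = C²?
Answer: -540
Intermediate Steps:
(R(X(3))*6)*(-15) = (6*6)*(-15) = 36*(-15) = -540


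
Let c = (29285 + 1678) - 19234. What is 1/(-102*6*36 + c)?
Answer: -1/10303 ≈ -9.7059e-5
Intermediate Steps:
c = 11729 (c = 30963 - 19234 = 11729)
1/(-102*6*36 + c) = 1/(-102*6*36 + 11729) = 1/(-612*36 + 11729) = 1/(-22032 + 11729) = 1/(-10303) = -1/10303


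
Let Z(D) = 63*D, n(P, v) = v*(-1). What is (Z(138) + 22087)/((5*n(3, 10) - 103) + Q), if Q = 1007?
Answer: 30781/854 ≈ 36.043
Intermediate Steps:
n(P, v) = -v
(Z(138) + 22087)/((5*n(3, 10) - 103) + Q) = (63*138 + 22087)/((5*(-1*10) - 103) + 1007) = (8694 + 22087)/((5*(-10) - 103) + 1007) = 30781/((-50 - 103) + 1007) = 30781/(-153 + 1007) = 30781/854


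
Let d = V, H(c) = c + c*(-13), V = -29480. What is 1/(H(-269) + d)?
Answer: -1/26252 ≈ -3.8092e-5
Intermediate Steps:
H(c) = -12*c (H(c) = c - 13*c = -12*c)
d = -29480
1/(H(-269) + d) = 1/(-12*(-269) - 29480) = 1/(3228 - 29480) = 1/(-26252) = -1/26252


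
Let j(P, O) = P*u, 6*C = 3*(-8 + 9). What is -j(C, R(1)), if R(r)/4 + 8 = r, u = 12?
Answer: -6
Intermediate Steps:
R(r) = -32 + 4*r
C = ½ (C = (3*(-8 + 9))/6 = (3*1)/6 = (⅙)*3 = ½ ≈ 0.50000)
j(P, O) = 12*P (j(P, O) = P*12 = 12*P)
-j(C, R(1)) = -12/2 = -1*6 = -6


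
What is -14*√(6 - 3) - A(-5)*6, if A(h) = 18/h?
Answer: 108/5 - 14*√3 ≈ -2.6487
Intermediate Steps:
-14*√(6 - 3) - A(-5)*6 = -14*√(6 - 3) - 18/(-5)*6 = -14*√3 - 18*(-⅕)*6 = -14*√3 - (-18)*6/5 = -14*√3 - 1*(-108/5) = -14*√3 + 108/5 = 108/5 - 14*√3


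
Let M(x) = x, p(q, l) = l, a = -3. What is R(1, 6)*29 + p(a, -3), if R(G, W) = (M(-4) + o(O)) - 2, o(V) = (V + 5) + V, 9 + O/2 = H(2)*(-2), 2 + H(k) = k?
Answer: -1076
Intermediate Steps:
H(k) = -2 + k
O = -18 (O = -18 + 2*((-2 + 2)*(-2)) = -18 + 2*(0*(-2)) = -18 + 2*0 = -18 + 0 = -18)
o(V) = 5 + 2*V (o(V) = (5 + V) + V = 5 + 2*V)
R(G, W) = -37 (R(G, W) = (-4 + (5 + 2*(-18))) - 2 = (-4 + (5 - 36)) - 2 = (-4 - 31) - 2 = -35 - 2 = -37)
R(1, 6)*29 + p(a, -3) = -37*29 - 3 = -1073 - 3 = -1076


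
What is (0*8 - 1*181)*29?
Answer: -5249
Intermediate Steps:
(0*8 - 1*181)*29 = (0 - 181)*29 = -181*29 = -5249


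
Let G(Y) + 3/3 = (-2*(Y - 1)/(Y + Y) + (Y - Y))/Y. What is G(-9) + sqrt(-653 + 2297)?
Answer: -71/81 + 2*sqrt(411) ≈ 39.670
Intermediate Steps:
G(Y) = -1 - (-1 + Y)/Y**2 (G(Y) = -1 + (-2*(Y - 1)/(Y + Y) + (Y - Y))/Y = -1 + (-2*(-1 + Y)/(2*Y) + 0)/Y = -1 + (-2*(-1 + Y)*1/(2*Y) + 0)/Y = -1 + (-(-1 + Y)/Y + 0)/Y = -1 + (-(-1 + Y)/Y)/Y = -1 - (-1 + Y)/Y**2)
G(-9) + sqrt(-653 + 2297) = (1 - 1*(-9) - 1*(-9)**2)/(-9)**2 + sqrt(-653 + 2297) = (1 + 9 - 1*81)/81 + sqrt(1644) = (1 + 9 - 81)/81 + 2*sqrt(411) = (1/81)*(-71) + 2*sqrt(411) = -71/81 + 2*sqrt(411)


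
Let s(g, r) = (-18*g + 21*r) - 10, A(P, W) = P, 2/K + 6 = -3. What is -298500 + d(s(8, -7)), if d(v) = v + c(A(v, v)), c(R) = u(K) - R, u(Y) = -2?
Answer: -298502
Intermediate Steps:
K = -2/9 (K = 2/(-6 - 3) = 2/(-9) = 2*(-⅑) = -2/9 ≈ -0.22222)
s(g, r) = -10 - 18*g + 21*r
c(R) = -2 - R
d(v) = -2 (d(v) = v + (-2 - v) = -2)
-298500 + d(s(8, -7)) = -298500 - 2 = -298502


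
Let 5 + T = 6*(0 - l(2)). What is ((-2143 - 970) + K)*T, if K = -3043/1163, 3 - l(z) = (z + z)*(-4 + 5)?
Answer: -3623462/1163 ≈ -3115.6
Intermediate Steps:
l(z) = 3 - 2*z (l(z) = 3 - (z + z)*(-4 + 5) = 3 - 2*z)
K = -3043/1163 (K = -3043*1/1163 = -3043/1163 ≈ -2.6165)
T = 1 (T = -5 + 6*(0 - (3 - 2*2)) = -5 + 6*(0 - (3 - 4)) = -5 + 6*(0 - 1*(-1)) = -5 + 6*(0 + 1) = -5 + 6*1 = -5 + 6 = 1)
((-2143 - 970) + K)*T = ((-2143 - 970) - 3043/1163)*1 = (-3113 - 3043/1163)*1 = -3623462/1163*1 = -3623462/1163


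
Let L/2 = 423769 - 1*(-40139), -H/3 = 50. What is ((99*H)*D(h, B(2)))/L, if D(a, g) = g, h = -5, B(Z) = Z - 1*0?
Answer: -2475/77318 ≈ -0.032011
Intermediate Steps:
B(Z) = Z (B(Z) = Z + 0 = Z)
H = -150 (H = -3*50 = -150)
L = 927816 (L = 2*(423769 - 1*(-40139)) = 2*(423769 + 40139) = 2*463908 = 927816)
((99*H)*D(h, B(2)))/L = ((99*(-150))*2)/927816 = -14850*2*(1/927816) = -29700*1/927816 = -2475/77318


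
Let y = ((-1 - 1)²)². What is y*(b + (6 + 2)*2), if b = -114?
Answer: -1568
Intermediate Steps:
y = 16 (y = ((-2)²)² = 4² = 16)
y*(b + (6 + 2)*2) = 16*(-114 + (6 + 2)*2) = 16*(-114 + 8*2) = 16*(-114 + 16) = 16*(-98) = -1568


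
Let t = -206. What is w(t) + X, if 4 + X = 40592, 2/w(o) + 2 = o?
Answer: 4221151/104 ≈ 40588.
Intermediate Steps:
w(o) = 2/(-2 + o)
X = 40588 (X = -4 + 40592 = 40588)
w(t) + X = 2/(-2 - 206) + 40588 = 2/(-208) + 40588 = 2*(-1/208) + 40588 = -1/104 + 40588 = 4221151/104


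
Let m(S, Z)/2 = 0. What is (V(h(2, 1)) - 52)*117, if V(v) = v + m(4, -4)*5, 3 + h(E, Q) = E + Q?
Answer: -6084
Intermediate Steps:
h(E, Q) = -3 + E + Q (h(E, Q) = -3 + (E + Q) = -3 + E + Q)
m(S, Z) = 0 (m(S, Z) = 2*0 = 0)
V(v) = v (V(v) = v + 0*5 = v + 0 = v)
(V(h(2, 1)) - 52)*117 = ((-3 + 2 + 1) - 52)*117 = (0 - 52)*117 = -52*117 = -6084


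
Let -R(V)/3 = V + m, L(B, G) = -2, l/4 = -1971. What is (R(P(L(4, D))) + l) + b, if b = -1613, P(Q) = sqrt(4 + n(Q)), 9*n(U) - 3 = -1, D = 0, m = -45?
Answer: -9362 - sqrt(38) ≈ -9368.2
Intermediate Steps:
l = -7884 (l = 4*(-1971) = -7884)
n(U) = 2/9 (n(U) = 1/3 + (1/9)*(-1) = 1/3 - 1/9 = 2/9)
P(Q) = sqrt(38)/3 (P(Q) = sqrt(4 + 2/9) = sqrt(38/9) = sqrt(38)/3)
R(V) = 135 - 3*V (R(V) = -3*(V - 45) = -3*(-45 + V) = 135 - 3*V)
(R(P(L(4, D))) + l) + b = ((135 - sqrt(38)) - 7884) - 1613 = (-7749 - sqrt(38)) - 1613 = -9362 - sqrt(38)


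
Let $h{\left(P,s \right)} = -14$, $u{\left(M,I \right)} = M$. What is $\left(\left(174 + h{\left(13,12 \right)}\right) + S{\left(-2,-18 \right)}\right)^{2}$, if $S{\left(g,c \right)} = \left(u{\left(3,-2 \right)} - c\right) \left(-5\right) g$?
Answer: $136900$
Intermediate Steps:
$S{\left(g,c \right)} = g \left(-15 + 5 c\right)$ ($S{\left(g,c \right)} = \left(3 - c\right) \left(-5\right) g = \left(-15 + 5 c\right) g = g \left(-15 + 5 c\right)$)
$\left(\left(174 + h{\left(13,12 \right)}\right) + S{\left(-2,-18 \right)}\right)^{2} = \left(\left(174 - 14\right) + 5 \left(-2\right) \left(-3 - 18\right)\right)^{2} = \left(160 + 5 \left(-2\right) \left(-21\right)\right)^{2} = \left(160 + 210\right)^{2} = 370^{2} = 136900$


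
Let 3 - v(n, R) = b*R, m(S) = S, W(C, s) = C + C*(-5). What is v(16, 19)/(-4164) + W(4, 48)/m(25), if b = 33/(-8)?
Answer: -183089/277600 ≈ -0.65954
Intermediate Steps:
b = -33/8 (b = 33*(-1/8) = -33/8 ≈ -4.1250)
W(C, s) = -4*C (W(C, s) = C - 5*C = -4*C)
v(n, R) = 3 + 33*R/8 (v(n, R) = 3 - (-33)*R/8 = 3 + 33*R/8)
v(16, 19)/(-4164) + W(4, 48)/m(25) = (3 + (33/8)*19)/(-4164) - 4*4/25 = (3 + 627/8)*(-1/4164) - 16*1/25 = (651/8)*(-1/4164) - 16/25 = -217/11104 - 16/25 = -183089/277600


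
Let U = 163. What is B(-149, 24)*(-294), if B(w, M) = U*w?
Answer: 7140378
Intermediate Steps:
B(w, M) = 163*w
B(-149, 24)*(-294) = (163*(-149))*(-294) = -24287*(-294) = 7140378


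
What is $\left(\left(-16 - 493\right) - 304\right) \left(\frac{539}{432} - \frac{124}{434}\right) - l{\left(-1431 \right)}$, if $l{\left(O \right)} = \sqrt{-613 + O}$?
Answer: $- \frac{788339}{1008} - 2 i \sqrt{511} \approx -782.08 - 45.211 i$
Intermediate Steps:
$\left(\left(-16 - 493\right) - 304\right) \left(\frac{539}{432} - \frac{124}{434}\right) - l{\left(-1431 \right)} = \left(\left(-16 - 493\right) - 304\right) \left(\frac{539}{432} - \frac{124}{434}\right) - \sqrt{-613 - 1431} = \left(\left(-16 - 493\right) - 304\right) \left(539 \cdot \frac{1}{432} - \frac{2}{7}\right) - \sqrt{-2044} = \left(-509 - 304\right) \left(\frac{539}{432} - \frac{2}{7}\right) - 2 i \sqrt{511} = \left(-813\right) \frac{2909}{3024} - 2 i \sqrt{511} = - \frac{788339}{1008} - 2 i \sqrt{511}$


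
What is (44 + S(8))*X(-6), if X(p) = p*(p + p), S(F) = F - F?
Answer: 3168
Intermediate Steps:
S(F) = 0
X(p) = 2*p² (X(p) = p*(2*p) = 2*p²)
(44 + S(8))*X(-6) = (44 + 0)*(2*(-6)²) = 44*(2*36) = 44*72 = 3168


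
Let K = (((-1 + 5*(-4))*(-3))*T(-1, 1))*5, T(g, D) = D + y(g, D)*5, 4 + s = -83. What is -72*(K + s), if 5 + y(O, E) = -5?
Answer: 1117584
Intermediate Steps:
s = -87 (s = -4 - 83 = -87)
y(O, E) = -10 (y(O, E) = -5 - 5 = -10)
T(g, D) = -50 + D (T(g, D) = D - 10*5 = D - 50 = -50 + D)
K = -15435 (K = (((-1 + 5*(-4))*(-3))*(-50 + 1))*5 = (((-1 - 20)*(-3))*(-49))*5 = (-21*(-3)*(-49))*5 = (63*(-49))*5 = -3087*5 = -15435)
-72*(K + s) = -72*(-15435 - 87) = -72*(-15522) = 1117584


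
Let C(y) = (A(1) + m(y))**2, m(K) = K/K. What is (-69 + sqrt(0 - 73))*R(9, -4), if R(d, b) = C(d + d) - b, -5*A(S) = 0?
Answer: -345 + 5*I*sqrt(73) ≈ -345.0 + 42.72*I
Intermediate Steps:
A(S) = 0 (A(S) = -1/5*0 = 0)
m(K) = 1
C(y) = 1 (C(y) = (0 + 1)**2 = 1**2 = 1)
R(d, b) = 1 - b
(-69 + sqrt(0 - 73))*R(9, -4) = (-69 + sqrt(0 - 73))*(1 - 1*(-4)) = (-69 + sqrt(-73))*(1 + 4) = (-69 + I*sqrt(73))*5 = -345 + 5*I*sqrt(73)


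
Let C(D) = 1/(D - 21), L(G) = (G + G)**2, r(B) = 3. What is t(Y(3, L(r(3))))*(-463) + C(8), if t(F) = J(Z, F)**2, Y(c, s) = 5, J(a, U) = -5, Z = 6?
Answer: -150476/13 ≈ -11575.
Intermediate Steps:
L(G) = 4*G**2 (L(G) = (2*G)**2 = 4*G**2)
C(D) = 1/(-21 + D)
t(F) = 25 (t(F) = (-5)**2 = 25)
t(Y(3, L(r(3))))*(-463) + C(8) = 25*(-463) + 1/(-21 + 8) = -11575 + 1/(-13) = -11575 - 1/13 = -150476/13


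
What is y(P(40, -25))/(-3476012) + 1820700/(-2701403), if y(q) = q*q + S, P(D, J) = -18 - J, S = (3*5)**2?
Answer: -3164757616411/4695054622418 ≈ -0.67406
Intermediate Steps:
S = 225 (S = 15**2 = 225)
y(q) = 225 + q**2 (y(q) = q*q + 225 = q**2 + 225 = 225 + q**2)
y(P(40, -25))/(-3476012) + 1820700/(-2701403) = (225 + (-18 - 1*(-25))**2)/(-3476012) + 1820700/(-2701403) = (225 + (-18 + 25)**2)*(-1/3476012) + 1820700*(-1/2701403) = (225 + 7**2)*(-1/3476012) - 1820700/2701403 = (225 + 49)*(-1/3476012) - 1820700/2701403 = 274*(-1/3476012) - 1820700/2701403 = -137/1738006 - 1820700/2701403 = -3164757616411/4695054622418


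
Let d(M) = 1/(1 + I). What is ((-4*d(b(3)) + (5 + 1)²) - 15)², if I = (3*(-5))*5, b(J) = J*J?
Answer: 606841/1369 ≈ 443.27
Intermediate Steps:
b(J) = J²
I = -75 (I = -15*5 = -75)
d(M) = -1/74 (d(M) = 1/(1 - 75) = 1/(-74) = -1/74)
((-4*d(b(3)) + (5 + 1)²) - 15)² = ((-4*(-1/74) + (5 + 1)²) - 15)² = ((2/37 + 6²) - 15)² = ((2/37 + 36) - 15)² = (1334/37 - 15)² = (779/37)² = 606841/1369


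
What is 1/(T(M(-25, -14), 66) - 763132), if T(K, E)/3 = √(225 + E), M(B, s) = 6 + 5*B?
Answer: -763132/582370446805 - 3*√291/582370446805 ≈ -1.3105e-6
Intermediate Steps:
T(K, E) = 3*√(225 + E)
1/(T(M(-25, -14), 66) - 763132) = 1/(3*√(225 + 66) - 763132) = 1/(3*√291 - 763132) = 1/(-763132 + 3*√291)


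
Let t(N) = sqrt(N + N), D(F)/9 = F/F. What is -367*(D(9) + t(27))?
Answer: -3303 - 1101*sqrt(6) ≈ -5999.9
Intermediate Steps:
D(F) = 9 (D(F) = 9*(F/F) = 9*1 = 9)
t(N) = sqrt(2)*sqrt(N) (t(N) = sqrt(2*N) = sqrt(2)*sqrt(N))
-367*(D(9) + t(27)) = -367*(9 + sqrt(2)*sqrt(27)) = -367*(9 + sqrt(2)*(3*sqrt(3))) = -367*(9 + 3*sqrt(6)) = -3303 - 1101*sqrt(6)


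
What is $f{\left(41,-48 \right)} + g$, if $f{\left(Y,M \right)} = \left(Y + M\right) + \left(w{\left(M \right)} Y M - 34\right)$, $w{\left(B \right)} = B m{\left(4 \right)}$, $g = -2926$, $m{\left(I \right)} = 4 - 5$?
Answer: $-97431$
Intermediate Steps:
$m{\left(I \right)} = -1$ ($m{\left(I \right)} = 4 - 5 = -1$)
$w{\left(B \right)} = - B$ ($w{\left(B \right)} = B \left(-1\right) = - B$)
$f{\left(Y,M \right)} = -34 + M + Y - Y M^{2}$ ($f{\left(Y,M \right)} = \left(Y + M\right) + \left(- M Y M - 34\right) = \left(M + Y\right) + \left(- M Y M - 34\right) = \left(M + Y\right) - \left(34 + Y M^{2}\right) = -34 + M + Y - Y M^{2}$)
$f{\left(41,-48 \right)} + g = \left(-34 - 48 + 41 - 41 \left(-48\right)^{2}\right) - 2926 = \left(-34 - 48 + 41 - 41 \cdot 2304\right) - 2926 = \left(-34 - 48 + 41 - 94464\right) - 2926 = -94505 - 2926 = -97431$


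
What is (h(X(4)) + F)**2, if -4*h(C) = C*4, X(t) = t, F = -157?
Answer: 25921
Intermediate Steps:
h(C) = -C (h(C) = -C*4/4 = -C)
(h(X(4)) + F)**2 = (-1*4 - 157)**2 = (-4 - 157)**2 = (-161)**2 = 25921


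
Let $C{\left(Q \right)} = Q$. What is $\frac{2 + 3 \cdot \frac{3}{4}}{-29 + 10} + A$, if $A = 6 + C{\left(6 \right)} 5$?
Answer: $\frac{2719}{76} \approx 35.776$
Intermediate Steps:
$A = 36$ ($A = 6 + 6 \cdot 5 = 6 + 30 = 36$)
$\frac{2 + 3 \cdot \frac{3}{4}}{-29 + 10} + A = \frac{2 + 3 \cdot \frac{3}{4}}{-29 + 10} + 36 = \frac{2 + 3 \cdot 3 \cdot \frac{1}{4}}{-19} + 36 = \left(2 + 3 \cdot \frac{3}{4}\right) \left(- \frac{1}{19}\right) + 36 = \left(2 + \frac{9}{4}\right) \left(- \frac{1}{19}\right) + 36 = \frac{17}{4} \left(- \frac{1}{19}\right) + 36 = - \frac{17}{76} + 36 = \frac{2719}{76}$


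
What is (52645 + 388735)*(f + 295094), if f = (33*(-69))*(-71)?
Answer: 201605170180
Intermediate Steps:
f = 161667 (f = -2277*(-71) = 161667)
(52645 + 388735)*(f + 295094) = (52645 + 388735)*(161667 + 295094) = 441380*456761 = 201605170180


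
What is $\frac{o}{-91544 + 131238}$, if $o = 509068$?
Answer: $\frac{254534}{19847} \approx 12.825$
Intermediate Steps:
$\frac{o}{-91544 + 131238} = \frac{509068}{-91544 + 131238} = \frac{509068}{39694} = 509068 \cdot \frac{1}{39694} = \frac{254534}{19847}$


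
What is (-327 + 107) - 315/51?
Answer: -3845/17 ≈ -226.18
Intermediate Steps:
(-327 + 107) - 315/51 = -220 - 315*1/51 = -220 - 105/17 = -3845/17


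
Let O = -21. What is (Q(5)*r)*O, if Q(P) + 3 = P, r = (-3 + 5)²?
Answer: -168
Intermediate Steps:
r = 4 (r = 2² = 4)
Q(P) = -3 + P
(Q(5)*r)*O = ((-3 + 5)*4)*(-21) = (2*4)*(-21) = 8*(-21) = -168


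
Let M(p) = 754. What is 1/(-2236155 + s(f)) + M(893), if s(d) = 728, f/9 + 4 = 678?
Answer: 1685511957/2235427 ≈ 754.00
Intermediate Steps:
f = 6066 (f = -36 + 9*678 = -36 + 6102 = 6066)
1/(-2236155 + s(f)) + M(893) = 1/(-2236155 + 728) + 754 = 1/(-2235427) + 754 = -1/2235427 + 754 = 1685511957/2235427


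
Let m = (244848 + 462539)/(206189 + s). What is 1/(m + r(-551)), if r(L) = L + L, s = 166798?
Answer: -372987/410324287 ≈ -0.00090901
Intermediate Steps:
r(L) = 2*L
m = 707387/372987 (m = (244848 + 462539)/(206189 + 166798) = 707387/372987 ≈ 1.8965)
1/(m + r(-551)) = 1/(707387/372987 + 2*(-551)) = 1/(707387/372987 - 1102) = 1/(-410324287/372987) = -372987/410324287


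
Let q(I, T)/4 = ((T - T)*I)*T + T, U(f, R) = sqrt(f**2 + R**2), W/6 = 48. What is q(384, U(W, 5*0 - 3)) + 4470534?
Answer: 4470534 + 12*sqrt(9217) ≈ 4.4717e+6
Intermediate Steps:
W = 288 (W = 6*48 = 288)
U(f, R) = sqrt(R**2 + f**2)
q(I, T) = 4*T (q(I, T) = 4*(((T - T)*I)*T + T) = 4*((0*I)*T + T) = 4*(0*T + T) = 4*(0 + T) = 4*T)
q(384, U(W, 5*0 - 3)) + 4470534 = 4*sqrt((5*0 - 3)**2 + 288**2) + 4470534 = 4*sqrt((0 - 3)**2 + 82944) + 4470534 = 4*sqrt((-3)**2 + 82944) + 4470534 = 4*sqrt(9 + 82944) + 4470534 = 4*sqrt(82953) + 4470534 = 4*(3*sqrt(9217)) + 4470534 = 12*sqrt(9217) + 4470534 = 4470534 + 12*sqrt(9217)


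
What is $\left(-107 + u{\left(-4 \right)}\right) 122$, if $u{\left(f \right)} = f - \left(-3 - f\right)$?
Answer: $-13664$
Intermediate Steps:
$u{\left(f \right)} = 3 + 2 f$ ($u{\left(f \right)} = f + \left(3 + f\right) = 3 + 2 f$)
$\left(-107 + u{\left(-4 \right)}\right) 122 = \left(-107 + \left(3 + 2 \left(-4\right)\right)\right) 122 = \left(-107 + \left(3 - 8\right)\right) 122 = \left(-107 - 5\right) 122 = \left(-112\right) 122 = -13664$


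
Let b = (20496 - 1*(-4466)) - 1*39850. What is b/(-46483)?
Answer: 14888/46483 ≈ 0.32029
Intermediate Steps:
b = -14888 (b = (20496 + 4466) - 39850 = 24962 - 39850 = -14888)
b/(-46483) = -14888/(-46483) = -14888*(-1/46483) = 14888/46483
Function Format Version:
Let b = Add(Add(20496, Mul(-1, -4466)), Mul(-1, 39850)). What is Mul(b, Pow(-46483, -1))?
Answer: Rational(14888, 46483) ≈ 0.32029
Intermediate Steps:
b = -14888 (b = Add(Add(20496, 4466), -39850) = Add(24962, -39850) = -14888)
Mul(b, Pow(-46483, -1)) = Mul(-14888, Pow(-46483, -1)) = Mul(-14888, Rational(-1, 46483)) = Rational(14888, 46483)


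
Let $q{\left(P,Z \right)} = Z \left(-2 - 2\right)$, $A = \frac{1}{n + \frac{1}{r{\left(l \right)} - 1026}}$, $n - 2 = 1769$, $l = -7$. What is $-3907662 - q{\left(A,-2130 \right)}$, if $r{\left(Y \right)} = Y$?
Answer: $-3916182$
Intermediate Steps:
$n = 1771$ ($n = 2 + 1769 = 1771$)
$A = \frac{1033}{1829442}$ ($A = \frac{1}{1771 + \frac{1}{-7 - 1026}} = \frac{1}{1771 + \frac{1}{-1033}} = \frac{1}{1771 - \frac{1}{1033}} = \frac{1}{\frac{1829442}{1033}} = \frac{1033}{1829442} \approx 0.00056465$)
$q{\left(P,Z \right)} = - 4 Z$ ($q{\left(P,Z \right)} = Z \left(-4\right) = - 4 Z$)
$-3907662 - q{\left(A,-2130 \right)} = -3907662 - \left(-4\right) \left(-2130\right) = -3907662 - 8520 = -3916182$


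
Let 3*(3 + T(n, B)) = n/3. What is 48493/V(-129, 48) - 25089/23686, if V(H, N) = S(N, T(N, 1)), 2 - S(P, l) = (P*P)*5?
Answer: -27645775/5246449 ≈ -5.2694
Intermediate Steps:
T(n, B) = -3 + n/9 (T(n, B) = -3 + (n/3)/3 = -3 + n/9)
S(P, l) = 2 - 5*P² (S(P, l) = 2 - P*P*5 = 2 - P²*5 = 2 - 5*P²)
V(H, N) = 2 - 5*N²
48493/V(-129, 48) - 25089/23686 = 48493/(2 - 5*48²) - 25089/23686 = 48493/(2 - 5*2304) - 25089*1/23686 = 48493/(2 - 11520) - 25089/23686 = 48493/(-11518) - 25089/23686 = 48493*(-1/11518) - 25089/23686 = -48493/11518 - 25089/23686 = -27645775/5246449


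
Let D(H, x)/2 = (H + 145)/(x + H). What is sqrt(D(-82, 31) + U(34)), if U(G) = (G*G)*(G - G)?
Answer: I*sqrt(714)/17 ≈ 1.5718*I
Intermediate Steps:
U(G) = 0 (U(G) = G**2*0 = 0)
D(H, x) = 2*(145 + H)/(H + x) (D(H, x) = 2*((H + 145)/(x + H)) = 2*((145 + H)/(H + x)) = 2*(145 + H)/(H + x))
sqrt(D(-82, 31) + U(34)) = sqrt(2*(145 - 82)/(-82 + 31) + 0) = sqrt(2*63/(-51) + 0) = sqrt(2*(-1/51)*63 + 0) = sqrt(-42/17 + 0) = sqrt(-42/17) = I*sqrt(714)/17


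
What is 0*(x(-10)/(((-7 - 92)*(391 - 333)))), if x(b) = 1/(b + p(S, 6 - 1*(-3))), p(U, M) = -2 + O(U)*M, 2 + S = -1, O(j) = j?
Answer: 0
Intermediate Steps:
S = -3 (S = -2 - 1 = -3)
p(U, M) = -2 + M*U (p(U, M) = -2 + U*M = -2 + M*U)
x(b) = 1/(-29 + b) (x(b) = 1/(b + (-2 + (6 - 1*(-3))*(-3))) = 1/(b + (-2 + (6 + 3)*(-3))) = 1/(b + (-2 + 9*(-3))) = 1/(b + (-2 - 27)) = 1/(b - 29) = 1/(-29 + b))
0*(x(-10)/(((-7 - 92)*(391 - 333)))) = 0*(1/((-29 - 10)*(((-7 - 92)*(391 - 333))))) = 0*(1/((-39)*((-99*58)))) = 0*(-1/39/(-5742)) = 0*(-1/39*(-1/5742)) = 0*(1/223938) = 0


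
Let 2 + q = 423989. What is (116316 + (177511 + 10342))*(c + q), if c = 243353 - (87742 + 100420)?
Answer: 145751093082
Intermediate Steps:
q = 423987 (q = -2 + 423989 = 423987)
c = 55191 (c = 243353 - 1*188162 = 243353 - 188162 = 55191)
(116316 + (177511 + 10342))*(c + q) = (116316 + (177511 + 10342))*(55191 + 423987) = (116316 + 187853)*479178 = 304169*479178 = 145751093082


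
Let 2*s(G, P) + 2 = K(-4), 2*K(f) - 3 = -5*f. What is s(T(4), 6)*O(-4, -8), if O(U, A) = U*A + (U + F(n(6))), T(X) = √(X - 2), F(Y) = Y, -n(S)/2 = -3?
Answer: 323/2 ≈ 161.50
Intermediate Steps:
n(S) = 6 (n(S) = -2*(-3) = 6)
T(X) = √(-2 + X)
K(f) = 3/2 - 5*f/2 (K(f) = 3/2 + (-5*f)/2 = 3/2 - 5*f/2)
s(G, P) = 19/4 (s(G, P) = -1 + (3/2 - 5/2*(-4))/2 = -1 + (3/2 + 10)/2 = -1 + (½)*(23/2) = -1 + 23/4 = 19/4)
O(U, A) = 6 + U + A*U (O(U, A) = U*A + (U + 6) = A*U + (6 + U) = 6 + U + A*U)
s(T(4), 6)*O(-4, -8) = 19*(6 - 4 - 8*(-4))/4 = 19*(6 - 4 + 32)/4 = (19/4)*34 = 323/2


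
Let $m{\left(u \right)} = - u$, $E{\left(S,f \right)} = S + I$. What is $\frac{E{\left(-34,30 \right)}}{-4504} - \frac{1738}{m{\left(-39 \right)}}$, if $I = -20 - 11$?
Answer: $- \frac{7825417}{175656} \approx -44.55$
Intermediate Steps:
$I = -31$
$E{\left(S,f \right)} = -31 + S$ ($E{\left(S,f \right)} = S - 31 = -31 + S$)
$\frac{E{\left(-34,30 \right)}}{-4504} - \frac{1738}{m{\left(-39 \right)}} = \frac{-31 - 34}{-4504} - \frac{1738}{\left(-1\right) \left(-39\right)} = \left(-65\right) \left(- \frac{1}{4504}\right) - \frac{1738}{39} = \frac{65}{4504} - \frac{1738}{39} = - \frac{7825417}{175656}$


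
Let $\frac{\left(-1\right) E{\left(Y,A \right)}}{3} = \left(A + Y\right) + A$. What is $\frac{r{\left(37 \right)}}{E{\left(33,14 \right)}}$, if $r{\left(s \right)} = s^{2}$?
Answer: $- \frac{1369}{183} \approx -7.4809$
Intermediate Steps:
$E{\left(Y,A \right)} = - 6 A - 3 Y$ ($E{\left(Y,A \right)} = - 3 \left(\left(A + Y\right) + A\right) = - 3 \left(Y + 2 A\right) = - 6 A - 3 Y$)
$\frac{r{\left(37 \right)}}{E{\left(33,14 \right)}} = \frac{37^{2}}{\left(-6\right) 14 - 99} = \frac{1369}{-84 - 99} = \frac{1369}{-183} = 1369 \left(- \frac{1}{183}\right) = - \frac{1369}{183}$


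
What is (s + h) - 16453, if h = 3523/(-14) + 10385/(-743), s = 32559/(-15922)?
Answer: -692321821522/41405161 ≈ -16721.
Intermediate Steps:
s = -32559/15922 (s = 32559*(-1/15922) = -32559/15922 ≈ -2.0449)
h = -2762979/10402 (h = 3523*(-1/14) + 10385*(-1/743) = -3523/14 - 10385/743 = -2762979/10402 ≈ -265.62)
(s + h) - 16453 = (-32559/15922 - 2762979/10402) - 16453 = -11082707589/41405161 - 16453 = -692321821522/41405161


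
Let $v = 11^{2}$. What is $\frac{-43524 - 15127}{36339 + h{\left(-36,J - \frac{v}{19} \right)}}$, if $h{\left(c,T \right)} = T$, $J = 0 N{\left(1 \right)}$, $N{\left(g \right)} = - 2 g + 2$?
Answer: $- \frac{1114369}{690320} \approx -1.6143$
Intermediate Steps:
$v = 121$
$N{\left(g \right)} = 2 - 2 g$
$J = 0$ ($J = 0 \left(2 - 2\right) = 0 \cdot 0 = 0$)
$\frac{-43524 - 15127}{36339 + h{\left(-36,J - \frac{v}{19} \right)}} = \frac{-43524 - 15127}{36339 + \left(0 - \frac{121}{19}\right)} = - \frac{58651}{36339 + \left(0 - \frac{121}{19}\right)} = - \frac{58651}{36339 - \frac{121}{19}} = - \frac{58651}{\frac{690320}{19}} = \left(-58651\right) \frac{19}{690320} = - \frac{1114369}{690320}$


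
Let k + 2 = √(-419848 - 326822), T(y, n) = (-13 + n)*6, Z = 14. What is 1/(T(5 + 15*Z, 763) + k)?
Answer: 2249/10489337 - I*√746670/20978674 ≈ 0.00021441 - 4.1189e-5*I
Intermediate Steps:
T(y, n) = -78 + 6*n
k = -2 + I*√746670 (k = -2 + √(-419848 - 326822) = -2 + √(-746670) = -2 + I*√746670 ≈ -2.0 + 864.1*I)
1/(T(5 + 15*Z, 763) + k) = 1/((-78 + 6*763) + (-2 + I*√746670)) = 1/((-78 + 4578) + (-2 + I*√746670)) = 1/(4500 + (-2 + I*√746670)) = 1/(4498 + I*√746670)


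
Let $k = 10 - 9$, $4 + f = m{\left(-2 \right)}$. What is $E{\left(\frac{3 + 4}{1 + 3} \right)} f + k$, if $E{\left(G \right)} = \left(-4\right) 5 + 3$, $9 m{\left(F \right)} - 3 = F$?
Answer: $\frac{604}{9} \approx 67.111$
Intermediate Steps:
$m{\left(F \right)} = \frac{1}{3} + \frac{F}{9}$
$f = - \frac{35}{9}$ ($f = -4 + \left(\frac{1}{3} + \frac{1}{9} \left(-2\right)\right) = -4 + \left(\frac{1}{3} - \frac{2}{9}\right) = -4 + \frac{1}{9} = - \frac{35}{9} \approx -3.8889$)
$E{\left(G \right)} = -17$ ($E{\left(G \right)} = -20 + 3 = -17$)
$k = 1$
$E{\left(\frac{3 + 4}{1 + 3} \right)} f + k = \left(-17\right) \left(- \frac{35}{9}\right) + 1 = \frac{595}{9} + 1 = \frac{604}{9}$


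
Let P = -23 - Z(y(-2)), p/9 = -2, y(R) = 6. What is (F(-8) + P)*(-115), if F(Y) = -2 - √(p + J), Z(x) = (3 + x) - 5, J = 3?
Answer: 3335 + 115*I*√15 ≈ 3335.0 + 445.39*I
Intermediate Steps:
p = -18 (p = 9*(-2) = -18)
Z(x) = -2 + x
F(Y) = -2 - I*√15 (F(Y) = -2 - √(-18 + 3) = -2 - √(-15) = -2 - I*√15)
P = -27 (P = -23 - (-2 + 6) = -23 - 1*4 = -23 - 4 = -27)
(F(-8) + P)*(-115) = ((-2 - I*√15) - 27)*(-115) = (-29 - I*√15)*(-115) = 3335 + 115*I*√15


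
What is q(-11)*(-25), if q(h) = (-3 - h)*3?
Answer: -600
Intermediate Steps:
q(h) = -9 - 3*h
q(-11)*(-25) = (-9 - 3*(-11))*(-25) = (-9 + 33)*(-25) = 24*(-25) = -600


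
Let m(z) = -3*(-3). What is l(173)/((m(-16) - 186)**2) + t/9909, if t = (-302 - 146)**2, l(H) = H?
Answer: 698841097/34493229 ≈ 20.260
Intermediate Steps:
m(z) = 9
t = 200704 (t = (-448)**2 = 200704)
l(173)/((m(-16) - 186)**2) + t/9909 = 173/((9 - 186)**2) + 200704/9909 = 173/((-177)**2) + 200704*(1/9909) = 173/31329 + 200704/9909 = 698841097/34493229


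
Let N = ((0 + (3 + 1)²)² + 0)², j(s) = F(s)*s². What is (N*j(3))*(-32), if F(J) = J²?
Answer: -169869312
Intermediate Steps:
j(s) = s⁴ (j(s) = s²*s² = s⁴)
N = 65536 (N = ((0 + 4²)² + 0)² = ((0 + 16)² + 0)² = (16² + 0)² = (256 + 0)² = 256² = 65536)
(N*j(3))*(-32) = (65536*3⁴)*(-32) = (65536*81)*(-32) = 5308416*(-32) = -169869312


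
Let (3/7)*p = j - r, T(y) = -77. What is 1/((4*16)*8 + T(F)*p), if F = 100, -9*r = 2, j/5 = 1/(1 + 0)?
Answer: -27/11509 ≈ -0.0023460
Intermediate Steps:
j = 5 (j = 5/(1 + 0) = 5/1 = 5*1 = 5)
r = -2/9 (r = -⅑*2 = -2/9 ≈ -0.22222)
p = 329/27 (p = 7*(5 - 1*(-2/9))/3 = 7*(5 + 2/9)/3 = (7/3)*(47/9) = 329/27 ≈ 12.185)
1/((4*16)*8 + T(F)*p) = 1/((4*16)*8 - 77*329/27) = 1/(64*8 - 25333/27) = 1/(512 - 25333/27) = 1/(-11509/27) = -27/11509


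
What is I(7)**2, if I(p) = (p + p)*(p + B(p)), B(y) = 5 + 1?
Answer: 33124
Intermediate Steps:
B(y) = 6
I(p) = 2*p*(6 + p) (I(p) = (p + p)*(p + 6) = (2*p)*(6 + p) = 2*p*(6 + p))
I(7)**2 = (2*7*(6 + 7))**2 = (2*7*13)**2 = 182**2 = 33124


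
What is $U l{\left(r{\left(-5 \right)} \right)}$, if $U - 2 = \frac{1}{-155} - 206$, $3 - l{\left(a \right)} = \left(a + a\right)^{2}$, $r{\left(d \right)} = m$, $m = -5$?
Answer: $\frac{3067237}{155} \approx 19789.0$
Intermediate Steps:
$r{\left(d \right)} = -5$
$l{\left(a \right)} = 3 - 4 a^{2}$ ($l{\left(a \right)} = 3 - \left(a + a\right)^{2} = 3 - \left(2 a\right)^{2} = 3 - 4 a^{2}$)
$U = - \frac{31621}{155}$ ($U = 2 - \left(206 - \frac{1}{-155}\right) = 2 - \frac{31931}{155} = - \frac{31621}{155} \approx -204.01$)
$U l{\left(r{\left(-5 \right)} \right)} = - \frac{31621 \left(3 - 4 \left(-5\right)^{2}\right)}{155} = - \frac{31621 \left(3 - 100\right)}{155} = \left(- \frac{31621}{155}\right) \left(-97\right) = \frac{3067237}{155}$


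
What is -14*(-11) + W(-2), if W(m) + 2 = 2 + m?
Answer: 152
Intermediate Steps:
W(m) = m (W(m) = -2 + (2 + m) = m)
-14*(-11) + W(-2) = -14*(-11) - 2 = 154 - 2 = 152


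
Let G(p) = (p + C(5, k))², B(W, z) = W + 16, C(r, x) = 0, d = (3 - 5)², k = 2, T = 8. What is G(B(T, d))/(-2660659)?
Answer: -576/2660659 ≈ -0.00021649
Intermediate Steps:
d = 4 (d = (-2)² = 4)
B(W, z) = 16 + W
G(p) = p² (G(p) = (p + 0)² = p²)
G(B(T, d))/(-2660659) = (16 + 8)²/(-2660659) = 24²*(-1/2660659) = 576*(-1/2660659) = -576/2660659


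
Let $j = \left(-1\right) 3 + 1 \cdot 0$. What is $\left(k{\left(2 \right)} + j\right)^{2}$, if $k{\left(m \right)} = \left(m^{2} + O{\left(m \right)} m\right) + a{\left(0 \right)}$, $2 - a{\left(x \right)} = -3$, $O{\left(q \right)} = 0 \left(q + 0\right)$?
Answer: $36$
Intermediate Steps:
$O{\left(q \right)} = 0$ ($O{\left(q \right)} = 0 q = 0$)
$a{\left(x \right)} = 5$ ($a{\left(x \right)} = 2 - -3 = 2 + 3 = 5$)
$k{\left(m \right)} = 5 + m^{2}$ ($k{\left(m \right)} = \left(m^{2} + 0 m\right) + 5 = \left(m^{2} + 0\right) + 5 = m^{2} + 5 = 5 + m^{2}$)
$j = -3$ ($j = -3 + 0 = -3$)
$\left(k{\left(2 \right)} + j\right)^{2} = \left(\left(5 + 2^{2}\right) - 3\right)^{2} = \left(\left(5 + 4\right) - 3\right)^{2} = \left(9 - 3\right)^{2} = 6^{2} = 36$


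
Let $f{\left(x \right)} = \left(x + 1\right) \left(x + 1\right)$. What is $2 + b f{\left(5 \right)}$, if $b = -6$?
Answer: $-214$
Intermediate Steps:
$f{\left(x \right)} = \left(1 + x\right)^{2}$ ($f{\left(x \right)} = \left(1 + x\right) \left(1 + x\right) = \left(1 + x\right)^{2}$)
$2 + b f{\left(5 \right)} = 2 - 6 \left(1 + 5\right)^{2} = 2 - 6 \cdot 6^{2} = 2 - 216 = -214$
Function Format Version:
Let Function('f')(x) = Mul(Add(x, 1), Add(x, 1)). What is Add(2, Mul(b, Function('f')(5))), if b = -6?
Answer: -214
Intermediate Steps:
Function('f')(x) = Pow(Add(1, x), 2) (Function('f')(x) = Mul(Add(1, x), Add(1, x)) = Pow(Add(1, x), 2))
Add(2, Mul(b, Function('f')(5))) = Add(2, Mul(-6, Pow(Add(1, 5), 2))) = Add(2, Mul(-6, Pow(6, 2))) = Add(2, Mul(-6, 36)) = Add(2, -216) = -214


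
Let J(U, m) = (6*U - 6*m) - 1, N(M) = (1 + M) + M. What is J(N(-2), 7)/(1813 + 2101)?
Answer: -61/3914 ≈ -0.015585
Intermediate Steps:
N(M) = 1 + 2*M
J(U, m) = -1 - 6*m + 6*U (J(U, m) = (-6*m + 6*U) - 1 = -1 - 6*m + 6*U)
J(N(-2), 7)/(1813 + 2101) = (-1 - 6*7 + 6*(1 + 2*(-2)))/(1813 + 2101) = (-1 - 42 + 6*(1 - 4))/3914 = (-1 - 42 + 6*(-3))*(1/3914) = (-1 - 42 - 18)*(1/3914) = -61*1/3914 = -61/3914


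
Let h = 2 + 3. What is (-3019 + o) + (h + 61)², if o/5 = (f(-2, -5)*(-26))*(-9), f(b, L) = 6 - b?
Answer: 10697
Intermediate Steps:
h = 5
o = 9360 (o = 5*(((6 - 1*(-2))*(-26))*(-9)) = 5*(((6 + 2)*(-26))*(-9)) = 5*((8*(-26))*(-9)) = 5*(-208*(-9)) = 5*1872 = 9360)
(-3019 + o) + (h + 61)² = (-3019 + 9360) + (5 + 61)² = 6341 + 66² = 6341 + 4356 = 10697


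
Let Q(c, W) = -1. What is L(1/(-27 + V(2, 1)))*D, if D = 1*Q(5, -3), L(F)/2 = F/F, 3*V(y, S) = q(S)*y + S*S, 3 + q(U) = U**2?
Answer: -2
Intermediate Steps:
q(U) = -3 + U**2
V(y, S) = S**2/3 + y*(-3 + S**2)/3 (V(y, S) = ((-3 + S**2)*y + S*S)/3 = (y*(-3 + S**2) + S**2)/3 = (S**2 + y*(-3 + S**2))/3 = S**2/3 + y*(-3 + S**2)/3)
L(F) = 2 (L(F) = 2*(F/F) = 2*1 = 2)
D = -1 (D = 1*(-1) = -1)
L(1/(-27 + V(2, 1)))*D = 2*(-1) = -2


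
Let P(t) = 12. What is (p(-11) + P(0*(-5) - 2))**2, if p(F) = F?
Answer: 1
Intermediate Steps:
(p(-11) + P(0*(-5) - 2))**2 = (-11 + 12)**2 = 1**2 = 1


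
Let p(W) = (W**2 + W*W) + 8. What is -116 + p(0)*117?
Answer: 820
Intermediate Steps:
p(W) = 8 + 2*W**2 (p(W) = (W**2 + W**2) + 8 = 2*W**2 + 8 = 8 + 2*W**2)
-116 + p(0)*117 = -116 + (8 + 2*0**2)*117 = -116 + (8 + 2*0)*117 = -116 + (8 + 0)*117 = -116 + 8*117 = -116 + 936 = 820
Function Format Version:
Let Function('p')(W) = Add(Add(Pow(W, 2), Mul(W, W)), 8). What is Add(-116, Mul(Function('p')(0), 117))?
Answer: 820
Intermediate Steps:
Function('p')(W) = Add(8, Mul(2, Pow(W, 2))) (Function('p')(W) = Add(Add(Pow(W, 2), Pow(W, 2)), 8) = Add(Mul(2, Pow(W, 2)), 8) = Add(8, Mul(2, Pow(W, 2))))
Add(-116, Mul(Function('p')(0), 117)) = Add(-116, Mul(Add(8, Mul(2, Pow(0, 2))), 117)) = Add(-116, Mul(Add(8, Mul(2, 0)), 117)) = Add(-116, Mul(Add(8, 0), 117)) = Add(-116, Mul(8, 117)) = Add(-116, 936) = 820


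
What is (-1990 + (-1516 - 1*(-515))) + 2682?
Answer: -309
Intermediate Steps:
(-1990 + (-1516 - 1*(-515))) + 2682 = (-1990 + (-1516 + 515)) + 2682 = (-1990 - 1001) + 2682 = -2991 + 2682 = -309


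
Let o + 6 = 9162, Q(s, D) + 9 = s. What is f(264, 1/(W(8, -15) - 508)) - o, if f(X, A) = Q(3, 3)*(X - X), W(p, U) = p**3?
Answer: -9156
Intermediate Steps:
Q(s, D) = -9 + s
o = 9156 (o = -6 + 9162 = 9156)
f(X, A) = 0 (f(X, A) = (-9 + 3)*(X - X) = -6*0 = 0)
f(264, 1/(W(8, -15) - 508)) - o = 0 - 1*9156 = 0 - 9156 = -9156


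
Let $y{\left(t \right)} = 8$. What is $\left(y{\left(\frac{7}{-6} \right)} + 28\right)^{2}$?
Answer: $1296$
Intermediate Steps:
$\left(y{\left(\frac{7}{-6} \right)} + 28\right)^{2} = \left(8 + 28\right)^{2} = 36^{2} = 1296$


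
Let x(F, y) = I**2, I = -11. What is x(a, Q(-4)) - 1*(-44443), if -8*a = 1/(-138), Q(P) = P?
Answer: 44564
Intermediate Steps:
a = 1/1104 (a = -1/8/(-138) = -1/8*(-1/138) = 1/1104 ≈ 0.00090580)
x(F, y) = 121 (x(F, y) = (-11)**2 = 121)
x(a, Q(-4)) - 1*(-44443) = 121 - 1*(-44443) = 121 + 44443 = 44564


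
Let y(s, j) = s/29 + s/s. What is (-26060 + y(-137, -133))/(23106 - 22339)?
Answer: -755848/22243 ≈ -33.981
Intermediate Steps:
y(s, j) = 1 + s/29 (y(s, j) = s*(1/29) + 1 = s/29 + 1 = 1 + s/29)
(-26060 + y(-137, -133))/(23106 - 22339) = (-26060 + (1 + (1/29)*(-137)))/(23106 - 22339) = (-26060 + (1 - 137/29))/767 = (-26060 - 108/29)*(1/767) = -755848/29*1/767 = -755848/22243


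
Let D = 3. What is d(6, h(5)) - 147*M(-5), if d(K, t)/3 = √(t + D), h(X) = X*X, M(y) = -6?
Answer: 882 + 6*√7 ≈ 897.88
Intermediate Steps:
h(X) = X²
d(K, t) = 3*√(3 + t) (d(K, t) = 3*√(t + 3) = 3*√(3 + t))
d(6, h(5)) - 147*M(-5) = 3*√(3 + 5²) - 147*(-6) = 3*√(3 + 25) + 882 = 3*√28 + 882 = 3*(2*√7) + 882 = 6*√7 + 882 = 882 + 6*√7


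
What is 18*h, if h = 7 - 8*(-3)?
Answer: 558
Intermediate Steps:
h = 31 (h = 7 + 24 = 31)
18*h = 18*31 = 558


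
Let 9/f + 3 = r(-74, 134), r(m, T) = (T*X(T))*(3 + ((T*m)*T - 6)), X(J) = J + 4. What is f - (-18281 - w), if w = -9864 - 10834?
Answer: -19796188362256/8190396509 ≈ -2417.0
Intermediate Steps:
w = -20698
X(J) = 4 + J
r(m, T) = T*(-3 + m*T**2)*(4 + T) (r(m, T) = (T*(4 + T))*(3 + ((T*m)*T - 6)) = (T*(4 + T))*(3 + (m*T**2 - 6)) = (T*(4 + T))*(3 + (-6 + m*T**2)) = (T*(4 + T))*(-3 + m*T**2) = T*(-3 + m*T**2)*(4 + T))
f = -3/8190396509 (f = 9/(-3 + 134*(-3 - 74*134**2)*(4 + 134)) = 9/(-3 + 134*(-3 - 74*17956)*138) = 9/(-3 + 134*(-3 - 1328744)*138) = 9/(-3 + 134*(-1328747)*138) = 9/(-3 - 24571189524) = 9/(-24571189527) = 9*(-1/24571189527) = -3/8190396509 ≈ -3.6628e-10)
f - (-18281 - w) = -3/8190396509 - (-18281 - 1*(-20698)) = -3/8190396509 - (-18281 + 20698) = -3/8190396509 - 1*2417 = -3/8190396509 - 2417 = -19796188362256/8190396509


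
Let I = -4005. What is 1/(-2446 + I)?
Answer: -1/6451 ≈ -0.00015501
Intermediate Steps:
1/(-2446 + I) = 1/(-2446 - 4005) = 1/(-6451) = -1/6451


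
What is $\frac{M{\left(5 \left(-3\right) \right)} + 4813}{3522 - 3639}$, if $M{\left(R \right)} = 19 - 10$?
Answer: $- \frac{4822}{117} \approx -41.214$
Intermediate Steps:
$M{\left(R \right)} = 9$
$\frac{M{\left(5 \left(-3\right) \right)} + 4813}{3522 - 3639} = \frac{9 + 4813}{3522 - 3639} = \frac{4822}{3522 - 3639} = \frac{4822}{-117} = 4822 \left(- \frac{1}{117}\right) = - \frac{4822}{117}$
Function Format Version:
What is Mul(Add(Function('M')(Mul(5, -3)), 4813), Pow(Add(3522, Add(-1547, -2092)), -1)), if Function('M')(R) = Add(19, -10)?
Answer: Rational(-4822, 117) ≈ -41.214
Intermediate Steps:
Function('M')(R) = 9
Mul(Add(Function('M')(Mul(5, -3)), 4813), Pow(Add(3522, Add(-1547, -2092)), -1)) = Mul(Add(9, 4813), Pow(Add(3522, Add(-1547, -2092)), -1)) = Mul(4822, Pow(Add(3522, -3639), -1)) = Mul(4822, Pow(-117, -1)) = Mul(4822, Rational(-1, 117)) = Rational(-4822, 117)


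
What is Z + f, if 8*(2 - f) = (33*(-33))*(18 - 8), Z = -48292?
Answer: -187715/4 ≈ -46929.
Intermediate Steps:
f = 5453/4 (f = 2 - 33*(-33)*(18 - 8)/8 = 2 - (-1089)*10/8 = 2 - ⅛*(-10890) = 2 + 5445/4 = 5453/4 ≈ 1363.3)
Z + f = -48292 + 5453/4 = -187715/4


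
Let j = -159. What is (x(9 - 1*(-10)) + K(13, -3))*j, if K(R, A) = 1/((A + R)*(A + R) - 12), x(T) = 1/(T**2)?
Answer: -71391/31768 ≈ -2.2473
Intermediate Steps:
x(T) = T**(-2)
K(R, A) = 1/(-12 + (A + R)**2) (K(R, A) = 1/((A + R)**2 - 12) = 1/(-12 + (A + R)**2))
(x(9 - 1*(-10)) + K(13, -3))*j = ((9 - 1*(-10))**(-2) + 1/(-12 + (-3 + 13)**2))*(-159) = ((9 + 10)**(-2) + 1/(-12 + 10**2))*(-159) = (19**(-2) + 1/(-12 + 100))*(-159) = (1/361 + 1/88)*(-159) = (449/31768)*(-159) = -71391/31768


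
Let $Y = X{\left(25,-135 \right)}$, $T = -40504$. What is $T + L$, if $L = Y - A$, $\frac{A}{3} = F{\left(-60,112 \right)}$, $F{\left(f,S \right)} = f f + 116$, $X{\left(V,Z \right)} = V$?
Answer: $-51627$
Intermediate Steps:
$F{\left(f,S \right)} = 116 + f^{2}$ ($F{\left(f,S \right)} = f^{2} + 116 = 116 + f^{2}$)
$A = 11148$ ($A = 3 \left(116 + \left(-60\right)^{2}\right) = 3 \left(116 + 3600\right) = 3 \cdot 3716 = 11148$)
$Y = 25$
$L = -11123$ ($L = 25 - 11148 = -11123$)
$T + L = -40504 - 11123 = -51627$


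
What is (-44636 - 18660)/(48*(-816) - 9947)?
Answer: 63296/49115 ≈ 1.2887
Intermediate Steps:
(-44636 - 18660)/(48*(-816) - 9947) = -63296/(-39168 - 9947) = -63296/(-49115) = -63296*(-1/49115) = 63296/49115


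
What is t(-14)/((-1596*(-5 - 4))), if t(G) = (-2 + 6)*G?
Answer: -2/513 ≈ -0.0038986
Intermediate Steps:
t(G) = 4*G
t(-14)/((-1596*(-5 - 4))) = (4*(-14))/((-1596*(-5 - 4))) = -56/((-1596*(-9))) = -56/((-266*(-54))) = -56/14364 = -56*1/14364 = -2/513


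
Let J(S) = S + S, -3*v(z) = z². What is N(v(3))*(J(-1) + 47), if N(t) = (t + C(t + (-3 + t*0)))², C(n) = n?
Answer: 3645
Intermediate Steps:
v(z) = -z²/3
J(S) = 2*S
N(t) = (-3 + 2*t)² (N(t) = (t + (t + (-3 + t*0)))² = (t + (t + (-3 + 0)))² = (t + (t - 3))² = (t + (-3 + t))² = (-3 + 2*t)²)
N(v(3))*(J(-1) + 47) = (-3 + 2*(-⅓*3²))²*(2*(-1) + 47) = (-3 + 2*(-⅓*9))²*(-2 + 47) = (-3 + 2*(-3))²*45 = (-3 - 6)²*45 = (-9)²*45 = 81*45 = 3645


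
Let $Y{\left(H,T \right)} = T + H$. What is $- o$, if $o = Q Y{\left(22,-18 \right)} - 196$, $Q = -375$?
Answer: $1696$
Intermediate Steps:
$Y{\left(H,T \right)} = H + T$
$o = -1696$ ($o = - 375 \left(22 - 18\right) - 196 = \left(-375\right) 4 - 196 = -1500 - 196 = -1696$)
$- o = \left(-1\right) \left(-1696\right) = 1696$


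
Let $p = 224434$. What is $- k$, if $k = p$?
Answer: $-224434$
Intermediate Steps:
$k = 224434$
$- k = \left(-1\right) 224434 = -224434$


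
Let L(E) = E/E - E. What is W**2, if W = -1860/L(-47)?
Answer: 24025/16 ≈ 1501.6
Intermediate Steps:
L(E) = 1 - E
W = -155/4 (W = -1860/(1 - 1*(-47)) = -1860/(1 + 47) = -1860/48 = -1860*1/48 = -155/4 ≈ -38.750)
W**2 = (-155/4)**2 = 24025/16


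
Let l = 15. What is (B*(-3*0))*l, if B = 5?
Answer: 0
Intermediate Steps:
(B*(-3*0))*l = (5*(-3*0))*15 = (5*0)*15 = 0*15 = 0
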